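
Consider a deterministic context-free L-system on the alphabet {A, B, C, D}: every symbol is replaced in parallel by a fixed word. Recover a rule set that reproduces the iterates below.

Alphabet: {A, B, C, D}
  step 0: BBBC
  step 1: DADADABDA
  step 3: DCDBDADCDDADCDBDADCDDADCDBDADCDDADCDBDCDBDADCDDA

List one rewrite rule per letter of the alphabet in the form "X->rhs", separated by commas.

A->B, B->DA, C->BDA, D->DCD

  step 0 ⇒ step 1: BBBC ⇒ DA·DA·DA·BDA
    B ↦ DA
    C ↦ BDA
    A ↦ B  (constrained at step 1)
    D ↦ DCD  (constrained at step 1)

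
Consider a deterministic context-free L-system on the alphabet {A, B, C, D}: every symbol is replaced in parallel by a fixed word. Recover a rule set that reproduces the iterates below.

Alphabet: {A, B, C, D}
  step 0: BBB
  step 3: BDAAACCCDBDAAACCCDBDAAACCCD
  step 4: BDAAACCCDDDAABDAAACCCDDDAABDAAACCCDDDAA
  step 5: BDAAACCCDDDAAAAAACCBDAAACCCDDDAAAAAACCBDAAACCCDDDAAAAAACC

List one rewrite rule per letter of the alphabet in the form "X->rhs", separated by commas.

  step 4 ⇒ step 5: BDAAACCCDDDAABDAAACCCDDDAABDAAACCCDDDAA ⇒ BDA·AA·C·C·C·D·D·D·AA·AA·AA·C·C·BDA·AA·C·C·C·D·D·D·AA·AA·AA·C·C·BDA·AA·C·C·C·D·D·D·AA·AA·AA·C·C
    A ↦ C
    B ↦ BDA
    C ↦ D
    D ↦ AA

A->C, B->BDA, C->D, D->AA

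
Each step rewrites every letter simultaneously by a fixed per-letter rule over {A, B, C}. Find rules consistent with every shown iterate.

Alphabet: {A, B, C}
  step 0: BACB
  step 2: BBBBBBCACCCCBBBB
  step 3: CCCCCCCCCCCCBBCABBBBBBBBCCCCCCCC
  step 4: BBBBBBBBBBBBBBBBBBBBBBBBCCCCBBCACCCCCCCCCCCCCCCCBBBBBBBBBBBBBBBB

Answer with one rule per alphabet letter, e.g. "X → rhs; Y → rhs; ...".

  step 3 ⇒ step 4: CCCCCCCCCCCCBBCABBBBBBBBCCCCCCCC ⇒ BB·BB·BB·BB·BB·BB·BB·BB·BB·BB·BB·BB·CC·CC·BB·CA·CC·CC·CC·CC·CC·CC·CC·CC·BB·BB·BB·BB·BB·BB·BB·BB
    A ↦ CA
    B ↦ CC
    C ↦ BB

A->CA, B->CC, C->BB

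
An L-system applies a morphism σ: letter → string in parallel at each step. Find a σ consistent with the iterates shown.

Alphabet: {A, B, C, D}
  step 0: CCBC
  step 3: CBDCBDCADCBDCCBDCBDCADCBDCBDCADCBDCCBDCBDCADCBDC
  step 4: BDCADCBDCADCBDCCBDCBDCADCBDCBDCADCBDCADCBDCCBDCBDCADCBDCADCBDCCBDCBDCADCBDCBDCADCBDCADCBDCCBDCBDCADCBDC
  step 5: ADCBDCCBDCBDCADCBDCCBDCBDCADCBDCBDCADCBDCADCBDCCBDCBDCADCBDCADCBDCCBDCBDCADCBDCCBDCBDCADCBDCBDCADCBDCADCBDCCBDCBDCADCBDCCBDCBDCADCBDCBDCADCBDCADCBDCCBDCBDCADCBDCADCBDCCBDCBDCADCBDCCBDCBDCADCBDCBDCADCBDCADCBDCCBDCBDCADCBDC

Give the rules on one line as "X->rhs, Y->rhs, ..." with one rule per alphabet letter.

  step 4 ⇒ step 5: BDCADCBDCADCBDCCBDCBDCADCBDCBDCADCBDCADCBDCCBDCBDCADCBDCADCBDCCBDCBDCADCBDCBDCADCBDCADCBDCCBDCBDCADCBDC ⇒ AD·C·BDC·CBD·C·BDC·AD·C·BDC·CBD·C·BDC·AD·C·BDC·BDC·AD·C·BDC·AD·C·BDC·CBD·C·BDC·AD·C·BDC·AD·C·BDC·CBD·C·BDC·AD·C·BDC·CBD·C·BDC·AD·C·BDC·BDC·AD·C·BDC·AD·C·BDC·CBD·C·BDC·AD·C·BDC·CBD·C·BDC·AD·C·BDC·BDC·AD·C·BDC·AD·C·BDC·CBD·C·BDC·AD·C·BDC·AD·C·BDC·CBD·C·BDC·AD·C·BDC·CBD·C·BDC·AD·C·BDC·BDC·AD·C·BDC·AD·C·BDC·CBD·C·BDC·AD·C·BDC
    A ↦ CBD
    B ↦ AD
    C ↦ BDC
    D ↦ C

A->CBD, B->AD, C->BDC, D->C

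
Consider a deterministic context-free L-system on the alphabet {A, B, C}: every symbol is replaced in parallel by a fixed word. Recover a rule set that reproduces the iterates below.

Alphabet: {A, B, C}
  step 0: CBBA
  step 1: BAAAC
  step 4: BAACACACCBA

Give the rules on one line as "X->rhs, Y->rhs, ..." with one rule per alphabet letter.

  step 0 ⇒ step 1: CBBA ⇒ BA·A·A·C
    A ↦ C
    B ↦ A
    C ↦ BA

A->C, B->A, C->BA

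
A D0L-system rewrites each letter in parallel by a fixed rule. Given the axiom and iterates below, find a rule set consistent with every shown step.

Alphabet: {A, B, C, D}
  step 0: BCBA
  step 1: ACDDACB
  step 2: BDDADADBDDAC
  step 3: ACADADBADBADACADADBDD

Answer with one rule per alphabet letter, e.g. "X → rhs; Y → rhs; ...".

A->B, B->AC, C->DD, D->AD

  step 2 ⇒ step 3: BDDADADBDDAC ⇒ AC·AD·AD·B·AD·B·AD·AC·AD·AD·B·DD
    A ↦ B
    B ↦ AC
    C ↦ DD
    D ↦ AD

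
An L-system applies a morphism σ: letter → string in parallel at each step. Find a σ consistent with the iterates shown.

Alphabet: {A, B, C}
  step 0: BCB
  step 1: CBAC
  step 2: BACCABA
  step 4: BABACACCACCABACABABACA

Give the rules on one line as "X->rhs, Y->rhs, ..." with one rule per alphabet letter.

  step 1 ⇒ step 2: CBAC ⇒ BA·C·CA·BA
    A ↦ CA
    B ↦ C
    C ↦ BA

A->CA, B->C, C->BA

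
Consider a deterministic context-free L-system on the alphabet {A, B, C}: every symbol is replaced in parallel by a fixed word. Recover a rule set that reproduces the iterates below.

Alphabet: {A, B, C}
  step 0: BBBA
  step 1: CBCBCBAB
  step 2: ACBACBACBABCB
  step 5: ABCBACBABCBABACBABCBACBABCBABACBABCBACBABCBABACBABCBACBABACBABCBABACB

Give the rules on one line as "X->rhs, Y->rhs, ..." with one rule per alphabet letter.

  step 1 ⇒ step 2: CBCBCBAB ⇒ A·CB·A·CB·A·CB·AB·CB
    A ↦ AB
    B ↦ CB
    C ↦ A

A->AB, B->CB, C->A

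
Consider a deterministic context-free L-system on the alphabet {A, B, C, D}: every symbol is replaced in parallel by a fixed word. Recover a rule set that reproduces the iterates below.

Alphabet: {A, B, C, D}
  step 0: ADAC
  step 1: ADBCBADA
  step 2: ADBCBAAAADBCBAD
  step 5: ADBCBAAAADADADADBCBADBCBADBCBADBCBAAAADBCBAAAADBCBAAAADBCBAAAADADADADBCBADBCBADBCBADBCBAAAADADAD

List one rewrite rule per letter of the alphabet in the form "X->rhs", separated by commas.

A->AD, B->A, C->A, D->BCB

  step 1 ⇒ step 2: ADBCBADA ⇒ AD·BCB·A·A·A·AD·BCB·AD
    A ↦ AD
    B ↦ A
    C ↦ A
    D ↦ BCB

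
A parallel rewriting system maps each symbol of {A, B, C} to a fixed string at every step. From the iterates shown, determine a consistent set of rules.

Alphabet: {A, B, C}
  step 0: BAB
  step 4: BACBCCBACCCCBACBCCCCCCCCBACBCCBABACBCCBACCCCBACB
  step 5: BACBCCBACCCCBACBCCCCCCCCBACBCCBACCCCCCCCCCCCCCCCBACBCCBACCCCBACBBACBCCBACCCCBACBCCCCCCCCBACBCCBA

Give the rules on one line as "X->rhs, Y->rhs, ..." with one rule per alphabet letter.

  step 4 ⇒ step 5: BACBCCBACCCCBACBCCCCCCCCBACBCCBABACBCCBACCCCBACB ⇒ BA·CB·CC·BA·CC·CC·BA·CB·CC·CC·CC·CC·BA·CB·CC·BA·CC·CC·CC·CC·CC·CC·CC·CC·BA·CB·CC·BA·CC·CC·BA·CB·BA·CB·CC·BA·CC·CC·BA·CB·CC·CC·CC·CC·BA·CB·CC·BA
    A ↦ CB
    B ↦ BA
    C ↦ CC

A->CB, B->BA, C->CC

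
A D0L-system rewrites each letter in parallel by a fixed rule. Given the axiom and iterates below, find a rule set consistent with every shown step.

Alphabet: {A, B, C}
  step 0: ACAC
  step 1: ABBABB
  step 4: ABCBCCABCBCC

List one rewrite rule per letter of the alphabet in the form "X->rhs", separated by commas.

  step 0 ⇒ step 1: ACAC ⇒ AB·B·AB·B
    A ↦ AB
    C ↦ B
    B ↦ C  (constrained at step 1)

A->AB, B->C, C->B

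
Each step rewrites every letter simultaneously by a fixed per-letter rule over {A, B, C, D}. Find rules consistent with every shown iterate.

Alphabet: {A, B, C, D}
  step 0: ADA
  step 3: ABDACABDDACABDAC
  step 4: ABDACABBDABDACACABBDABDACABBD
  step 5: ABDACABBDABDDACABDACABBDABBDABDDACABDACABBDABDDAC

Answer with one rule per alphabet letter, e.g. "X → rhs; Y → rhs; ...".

A->AB, B->D, C->BD, D->AC

  step 4 ⇒ step 5: ABDACABBDABDACACABBDABDACABBD ⇒ AB·D·AC·AB·BD·AB·D·D·AC·AB·D·AC·AB·BD·AB·BD·AB·D·D·AC·AB·D·AC·AB·BD·AB·D·D·AC
    A ↦ AB
    B ↦ D
    C ↦ BD
    D ↦ AC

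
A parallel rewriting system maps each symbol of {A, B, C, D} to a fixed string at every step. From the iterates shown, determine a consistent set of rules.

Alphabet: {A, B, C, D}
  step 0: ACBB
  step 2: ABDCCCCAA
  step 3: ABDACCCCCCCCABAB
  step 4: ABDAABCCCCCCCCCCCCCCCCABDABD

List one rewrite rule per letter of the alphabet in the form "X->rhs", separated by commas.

  step 3 ⇒ step 4: ABDACCCCCCCCABAB ⇒ AB·D·A·AB·CC·CC·CC·CC·CC·CC·CC·CC·AB·D·AB·D
    A ↦ AB
    B ↦ D
    C ↦ CC
    D ↦ A

A->AB, B->D, C->CC, D->A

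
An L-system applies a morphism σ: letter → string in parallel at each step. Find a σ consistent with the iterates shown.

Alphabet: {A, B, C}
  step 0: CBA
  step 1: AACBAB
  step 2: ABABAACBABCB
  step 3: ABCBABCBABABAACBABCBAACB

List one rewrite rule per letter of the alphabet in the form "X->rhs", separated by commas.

A->AB, B->CB, C->AA

  step 2 ⇒ step 3: ABABAACBABCB ⇒ AB·CB·AB·CB·AB·AB·AA·CB·AB·CB·AA·CB
    A ↦ AB
    B ↦ CB
    C ↦ AA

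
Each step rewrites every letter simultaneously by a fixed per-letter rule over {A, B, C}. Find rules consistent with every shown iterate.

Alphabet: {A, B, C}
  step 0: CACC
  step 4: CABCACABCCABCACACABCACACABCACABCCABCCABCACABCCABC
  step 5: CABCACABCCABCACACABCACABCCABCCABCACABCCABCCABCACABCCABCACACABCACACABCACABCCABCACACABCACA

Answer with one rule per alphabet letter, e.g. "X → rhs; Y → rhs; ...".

  step 4 ⇒ step 5: CABCACABCCABCACACABCACACABCACABCCABCCABCACABCCABC ⇒ CA·BC·A·CA·BC·CA·BC·A·CA·CA·BC·A·CA·BC·CA·BC·CA·BC·A·CA·BC·CA·BC·CA·BC·A·CA·BC·CA·BC·A·CA·CA·BC·A·CA·CA·BC·A·CA·BC·CA·BC·A·CA·CA·BC·A·CA
    A ↦ BC
    B ↦ A
    C ↦ CA

A->BC, B->A, C->CA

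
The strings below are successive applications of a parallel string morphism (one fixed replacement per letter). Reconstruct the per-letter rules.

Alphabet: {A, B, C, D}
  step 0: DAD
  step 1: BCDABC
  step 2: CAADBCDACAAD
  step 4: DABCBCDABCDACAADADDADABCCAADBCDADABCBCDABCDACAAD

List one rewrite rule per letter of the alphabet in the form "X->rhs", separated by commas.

  step 1 ⇒ step 2: BCDABC ⇒ CA·AD·BC·DA·CA·AD
    A ↦ DA
    B ↦ CA
    C ↦ AD
    D ↦ BC

A->DA, B->CA, C->AD, D->BC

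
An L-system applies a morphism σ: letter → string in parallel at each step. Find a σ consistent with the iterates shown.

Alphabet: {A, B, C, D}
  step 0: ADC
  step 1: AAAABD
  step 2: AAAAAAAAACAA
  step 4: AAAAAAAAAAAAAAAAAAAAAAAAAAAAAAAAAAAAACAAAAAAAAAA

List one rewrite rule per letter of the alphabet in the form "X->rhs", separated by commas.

A->AA, B->AC, C->BD, D->AA

  step 1 ⇒ step 2: AAAABD ⇒ AA·AA·AA·AA·AC·AA
    A ↦ AA
    B ↦ AC
    D ↦ AA
  step 0 ⇒ step 1: ADC ⇒ AA·AA·BD
    C ↦ BD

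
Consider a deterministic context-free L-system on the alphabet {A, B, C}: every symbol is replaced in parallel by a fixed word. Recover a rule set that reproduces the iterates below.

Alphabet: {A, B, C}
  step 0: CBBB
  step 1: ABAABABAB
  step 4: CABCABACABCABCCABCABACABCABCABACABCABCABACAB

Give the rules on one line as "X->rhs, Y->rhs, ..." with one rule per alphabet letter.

A->C, B->AB, C->ABA

  step 0 ⇒ step 1: CBBB ⇒ ABA·AB·AB·AB
    B ↦ AB
    C ↦ ABA
    A ↦ C  (constrained at step 1)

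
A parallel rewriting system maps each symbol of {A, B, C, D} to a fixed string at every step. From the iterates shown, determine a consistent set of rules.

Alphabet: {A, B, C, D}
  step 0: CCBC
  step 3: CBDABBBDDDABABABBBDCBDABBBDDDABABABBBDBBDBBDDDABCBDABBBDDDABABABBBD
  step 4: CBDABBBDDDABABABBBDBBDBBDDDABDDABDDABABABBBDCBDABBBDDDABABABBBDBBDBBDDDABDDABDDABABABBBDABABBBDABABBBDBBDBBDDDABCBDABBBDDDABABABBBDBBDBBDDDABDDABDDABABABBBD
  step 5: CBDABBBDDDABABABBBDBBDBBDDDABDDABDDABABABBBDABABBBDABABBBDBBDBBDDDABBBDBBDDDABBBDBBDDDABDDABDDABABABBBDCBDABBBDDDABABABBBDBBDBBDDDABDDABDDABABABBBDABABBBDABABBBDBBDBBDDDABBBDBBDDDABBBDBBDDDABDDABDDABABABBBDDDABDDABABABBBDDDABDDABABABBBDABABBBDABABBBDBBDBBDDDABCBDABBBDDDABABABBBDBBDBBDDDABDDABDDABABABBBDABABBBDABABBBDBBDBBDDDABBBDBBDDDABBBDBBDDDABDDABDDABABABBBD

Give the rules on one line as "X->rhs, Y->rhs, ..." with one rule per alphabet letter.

  step 4 ⇒ step 5: CBDABBBDDDABABABBBDBBDBBDDDABDDABDDABABABBBDCBDABBBDDDABABABBBDBBDBBDDDABDDABDDABABABBBDABABBBDABABBBDBBDBBDDDABCBDABBBDDDABABABBBDBBDBBDDDABDDABDDABABABBBD ⇒ CBD·AB·BBD·DD·AB·AB·AB·BBD·BBD·BBD·DD·AB·DD·AB·DD·AB·AB·AB·BBD·AB·AB·BBD·AB·AB·BBD·BBD·BBD·DD·AB·BBD·BBD·DD·AB·BBD·BBD·DD·AB·DD·AB·DD·AB·AB·AB·BBD·CBD·AB·BBD·DD·AB·AB·AB·BBD·BBD·BBD·DD·AB·DD·AB·DD·AB·AB·AB·BBD·AB·AB·BBD·AB·AB·BBD·BBD·BBD·DD·AB·BBD·BBD·DD·AB·BBD·BBD·DD·AB·DD·AB·DD·AB·AB·AB·BBD·DD·AB·DD·AB·AB·AB·BBD·DD·AB·DD·AB·AB·AB·BBD·AB·AB·BBD·AB·AB·BBD·BBD·BBD·DD·AB·CBD·AB·BBD·DD·AB·AB·AB·BBD·BBD·BBD·DD·AB·DD·AB·DD·AB·AB·AB·BBD·AB·AB·BBD·AB·AB·BBD·BBD·BBD·DD·AB·BBD·BBD·DD·AB·BBD·BBD·DD·AB·DD·AB·DD·AB·AB·AB·BBD
    A ↦ DD
    B ↦ AB
    C ↦ CBD
    D ↦ BBD

A->DD, B->AB, C->CBD, D->BBD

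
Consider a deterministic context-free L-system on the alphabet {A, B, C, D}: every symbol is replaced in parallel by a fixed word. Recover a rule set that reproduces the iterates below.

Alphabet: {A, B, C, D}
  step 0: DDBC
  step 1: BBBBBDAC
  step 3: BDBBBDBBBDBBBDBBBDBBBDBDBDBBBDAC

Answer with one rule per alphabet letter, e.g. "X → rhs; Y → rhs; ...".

A->BD, B->BD, C->AC, D->BB

  step 0 ⇒ step 1: DDBC ⇒ BB·BB·BD·AC
    B ↦ BD
    C ↦ AC
    D ↦ BB
    A ↦ BD  (constrained at step 1)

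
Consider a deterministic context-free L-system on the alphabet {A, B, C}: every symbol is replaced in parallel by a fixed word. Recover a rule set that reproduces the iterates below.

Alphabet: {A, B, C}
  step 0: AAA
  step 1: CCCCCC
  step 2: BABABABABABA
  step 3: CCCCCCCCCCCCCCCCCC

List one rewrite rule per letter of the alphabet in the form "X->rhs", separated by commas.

A->CC, B->C, C->BA

  step 2 ⇒ step 3: BABABABABABA ⇒ C·CC·C·CC·C·CC·C·CC·C·CC·C·CC
    A ↦ CC
    B ↦ C
  step 1 ⇒ step 2: CCCCCC ⇒ BA·BA·BA·BA·BA·BA
    C ↦ BA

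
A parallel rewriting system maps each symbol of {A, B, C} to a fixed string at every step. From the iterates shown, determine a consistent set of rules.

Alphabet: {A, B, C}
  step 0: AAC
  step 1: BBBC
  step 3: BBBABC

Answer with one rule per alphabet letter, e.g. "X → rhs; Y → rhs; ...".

A->B, B->A, C->BC

  step 0 ⇒ step 1: AAC ⇒ B·B·BC
    A ↦ B
    C ↦ BC
    B ↦ A  (constrained at step 1)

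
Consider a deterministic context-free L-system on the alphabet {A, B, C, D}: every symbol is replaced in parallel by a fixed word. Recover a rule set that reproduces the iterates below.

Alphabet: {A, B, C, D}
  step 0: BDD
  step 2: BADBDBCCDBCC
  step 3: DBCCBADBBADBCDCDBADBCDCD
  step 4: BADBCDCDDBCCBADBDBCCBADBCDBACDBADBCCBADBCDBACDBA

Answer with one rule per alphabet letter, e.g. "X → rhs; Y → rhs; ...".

A->CC, B->DB, C->CD, D->BA

  step 3 ⇒ step 4: DBCCBADBBADBCDCDBADBCDCD ⇒ BA·DB·CD·CD·DB·CC·BA·DB·DB·CC·BA·DB·CD·BA·CD·BA·DB·CC·BA·DB·CD·BA·CD·BA
    A ↦ CC
    B ↦ DB
    C ↦ CD
    D ↦ BA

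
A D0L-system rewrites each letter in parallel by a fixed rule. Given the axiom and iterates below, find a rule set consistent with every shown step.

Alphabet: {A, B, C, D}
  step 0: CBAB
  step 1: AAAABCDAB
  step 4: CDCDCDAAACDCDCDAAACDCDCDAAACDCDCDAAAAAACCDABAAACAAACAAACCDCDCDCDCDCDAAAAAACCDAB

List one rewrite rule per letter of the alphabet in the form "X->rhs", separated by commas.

  step 0 ⇒ step 1: CBAB ⇒ AAA·AB·CD·AB
    A ↦ CD
    B ↦ AB
    C ↦ AAA
    D ↦ C  (constrained at step 1)

A->CD, B->AB, C->AAA, D->C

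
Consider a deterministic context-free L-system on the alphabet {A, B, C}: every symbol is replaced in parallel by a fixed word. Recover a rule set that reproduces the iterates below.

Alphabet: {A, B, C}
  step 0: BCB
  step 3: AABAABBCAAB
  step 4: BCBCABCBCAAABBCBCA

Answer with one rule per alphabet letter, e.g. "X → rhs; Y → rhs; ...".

A->BC, B->A, C->AB

  step 3 ⇒ step 4: AABAABBCAAB ⇒ BC·BC·A·BC·BC·A·A·AB·BC·BC·A
    A ↦ BC
    B ↦ A
    C ↦ AB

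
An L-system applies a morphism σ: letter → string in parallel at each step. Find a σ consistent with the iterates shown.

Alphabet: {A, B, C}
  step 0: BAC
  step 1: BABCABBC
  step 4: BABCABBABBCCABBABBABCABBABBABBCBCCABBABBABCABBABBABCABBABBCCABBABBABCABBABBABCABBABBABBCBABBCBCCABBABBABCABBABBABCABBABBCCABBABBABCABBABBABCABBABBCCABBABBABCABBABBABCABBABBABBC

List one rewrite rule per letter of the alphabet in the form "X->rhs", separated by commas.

A->CAB, B->BAB, C->BC

  step 0 ⇒ step 1: BAC ⇒ BAB·CAB·BC
    A ↦ CAB
    B ↦ BAB
    C ↦ BC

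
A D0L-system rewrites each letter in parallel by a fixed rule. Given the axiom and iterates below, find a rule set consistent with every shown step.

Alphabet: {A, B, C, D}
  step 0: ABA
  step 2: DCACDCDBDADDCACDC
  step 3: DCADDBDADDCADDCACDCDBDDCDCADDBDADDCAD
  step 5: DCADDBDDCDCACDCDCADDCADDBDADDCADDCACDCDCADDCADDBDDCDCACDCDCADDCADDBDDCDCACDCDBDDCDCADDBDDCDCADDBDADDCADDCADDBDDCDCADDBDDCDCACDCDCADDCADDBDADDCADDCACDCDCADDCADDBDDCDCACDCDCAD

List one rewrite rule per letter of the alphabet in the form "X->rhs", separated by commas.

  step 2 ⇒ step 3: DCACDCDBDADDCACDC ⇒ DC·AD·DBD·AD·DC·AD·DC·AC·DC·DBD·DC·DC·AD·DBD·AD·DC·AD
    A ↦ DBD
    B ↦ AC
    C ↦ AD
    D ↦ DC

A->DBD, B->AC, C->AD, D->DC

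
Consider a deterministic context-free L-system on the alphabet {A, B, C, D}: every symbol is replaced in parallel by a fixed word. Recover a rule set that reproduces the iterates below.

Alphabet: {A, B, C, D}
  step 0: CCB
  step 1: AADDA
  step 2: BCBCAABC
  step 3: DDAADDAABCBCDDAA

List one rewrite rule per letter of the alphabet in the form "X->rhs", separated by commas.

  step 2 ⇒ step 3: BCBCAABC ⇒ DDA·A·DDA·A·BC·BC·DDA·A
    A ↦ BC
    B ↦ DDA
    C ↦ A
  step 1 ⇒ step 2: AADDA ⇒ BC·BC·A·A·BC
    D ↦ A

A->BC, B->DDA, C->A, D->A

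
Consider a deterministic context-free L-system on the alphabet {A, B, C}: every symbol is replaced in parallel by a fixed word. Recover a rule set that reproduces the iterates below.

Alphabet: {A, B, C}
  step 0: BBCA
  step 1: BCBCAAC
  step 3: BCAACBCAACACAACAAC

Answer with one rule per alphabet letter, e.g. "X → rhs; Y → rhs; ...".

A->AC, B->BC, C->A

  step 0 ⇒ step 1: BBCA ⇒ BC·BC·A·AC
    A ↦ AC
    B ↦ BC
    C ↦ A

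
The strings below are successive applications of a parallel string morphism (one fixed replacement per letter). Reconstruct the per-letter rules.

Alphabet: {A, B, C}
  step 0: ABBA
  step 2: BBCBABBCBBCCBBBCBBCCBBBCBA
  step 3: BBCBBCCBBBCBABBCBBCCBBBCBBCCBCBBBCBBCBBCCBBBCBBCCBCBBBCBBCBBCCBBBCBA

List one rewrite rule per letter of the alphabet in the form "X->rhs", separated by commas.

  step 2 ⇒ step 3: BBCBABBCBBCCBBBCBBCCBBBCBA ⇒ BBC·BBC·CB·BBC·BA·BBC·BBC·CB·BBC·BBC·CB·CB·BBC·BBC·BBC·CB·BBC·BBC·CB·CB·BBC·BBC·BBC·CB·BBC·BA
    A ↦ BA
    B ↦ BBC
    C ↦ CB

A->BA, B->BBC, C->CB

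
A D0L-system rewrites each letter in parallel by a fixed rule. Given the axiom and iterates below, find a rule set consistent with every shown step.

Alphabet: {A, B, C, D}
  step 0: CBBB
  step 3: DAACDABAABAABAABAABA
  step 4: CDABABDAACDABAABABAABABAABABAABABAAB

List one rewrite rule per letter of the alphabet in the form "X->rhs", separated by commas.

  step 3 ⇒ step 4: DAACDABAABAABAABAABA ⇒ CD·AB·AB·DAA·CD·AB·A·AB·AB·A·AB·AB·A·AB·AB·A·AB·AB·A·AB
    A ↦ AB
    B ↦ A
    C ↦ DAA
    D ↦ CD

A->AB, B->A, C->DAA, D->CD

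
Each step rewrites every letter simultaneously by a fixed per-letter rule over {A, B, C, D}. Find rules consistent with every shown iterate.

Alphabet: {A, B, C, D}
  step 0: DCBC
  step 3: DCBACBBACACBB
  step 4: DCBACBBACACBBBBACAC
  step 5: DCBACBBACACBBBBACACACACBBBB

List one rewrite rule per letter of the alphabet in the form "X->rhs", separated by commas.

A->B, B->AC, C->B, D->DC

  step 4 ⇒ step 5: DCBACBBACACBBBBACAC ⇒ DC·B·AC·B·B·AC·AC·B·B·B·B·AC·AC·AC·AC·B·B·B·B
    A ↦ B
    B ↦ AC
    C ↦ B
    D ↦ DC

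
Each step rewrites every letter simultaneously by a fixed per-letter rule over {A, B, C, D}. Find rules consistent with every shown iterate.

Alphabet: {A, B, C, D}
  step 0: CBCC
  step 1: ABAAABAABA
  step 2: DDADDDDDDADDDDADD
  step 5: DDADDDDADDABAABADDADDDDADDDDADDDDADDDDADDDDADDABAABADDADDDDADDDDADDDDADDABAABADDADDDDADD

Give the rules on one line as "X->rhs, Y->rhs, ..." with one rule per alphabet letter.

  step 1 ⇒ step 2: ABAAABAABA ⇒ DD·A·DD·DD·DD·A·DD·DD·A·DD
    A ↦ DD
    B ↦ A
  step 0 ⇒ step 1: CBCC ⇒ ABA·A·ABA·ABA
    C ↦ ABA
    D ↦ C  (constrained at step 2)

A->DD, B->A, C->ABA, D->C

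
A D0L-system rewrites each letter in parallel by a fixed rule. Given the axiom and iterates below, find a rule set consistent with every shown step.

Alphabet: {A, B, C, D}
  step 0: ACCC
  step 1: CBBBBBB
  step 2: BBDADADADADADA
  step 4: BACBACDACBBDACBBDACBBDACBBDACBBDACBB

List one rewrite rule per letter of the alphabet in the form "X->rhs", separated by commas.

A->C, B->DA, C->BB, D->BA

  step 1 ⇒ step 2: CBBBBBB ⇒ BB·DA·DA·DA·DA·DA·DA
    B ↦ DA
    C ↦ BB
  step 0 ⇒ step 1: ACCC ⇒ C·BB·BB·BB
    A ↦ C
    D ↦ BA  (constrained at step 2)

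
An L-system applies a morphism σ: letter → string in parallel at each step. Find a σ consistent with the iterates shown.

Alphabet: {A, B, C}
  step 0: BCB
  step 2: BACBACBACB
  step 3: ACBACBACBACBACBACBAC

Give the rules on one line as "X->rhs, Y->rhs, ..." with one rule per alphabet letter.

  step 2 ⇒ step 3: BACBACBACB ⇒ AC·BAC·B·AC·BAC·B·AC·BAC·B·AC
    A ↦ BAC
    B ↦ AC
    C ↦ B

A->BAC, B->AC, C->B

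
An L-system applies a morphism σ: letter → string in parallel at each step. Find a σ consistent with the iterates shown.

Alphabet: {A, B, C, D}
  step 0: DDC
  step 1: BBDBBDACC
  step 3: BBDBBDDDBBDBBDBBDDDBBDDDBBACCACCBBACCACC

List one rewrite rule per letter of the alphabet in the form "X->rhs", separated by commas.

A->BB, B->D, C->ACC, D->BBD

  step 0 ⇒ step 1: DDC ⇒ BBD·BBD·ACC
    C ↦ ACC
    D ↦ BBD
    A ↦ BB  (constrained at step 1)
    B ↦ D  (constrained at step 1)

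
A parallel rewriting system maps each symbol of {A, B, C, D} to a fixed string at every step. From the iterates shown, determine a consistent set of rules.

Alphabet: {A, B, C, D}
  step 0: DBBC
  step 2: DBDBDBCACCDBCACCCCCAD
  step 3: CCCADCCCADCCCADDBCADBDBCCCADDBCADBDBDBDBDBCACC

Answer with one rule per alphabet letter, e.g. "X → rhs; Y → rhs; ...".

A->CA, B->CAD, C->DB, D->CC

  step 2 ⇒ step 3: DBDBDBCACCDBCACCCCCAD ⇒ CC·CAD·CC·CAD·CC·CAD·DB·CA·DB·DB·CC·CAD·DB·CA·DB·DB·DB·DB·DB·CA·CC
    A ↦ CA
    B ↦ CAD
    C ↦ DB
    D ↦ CC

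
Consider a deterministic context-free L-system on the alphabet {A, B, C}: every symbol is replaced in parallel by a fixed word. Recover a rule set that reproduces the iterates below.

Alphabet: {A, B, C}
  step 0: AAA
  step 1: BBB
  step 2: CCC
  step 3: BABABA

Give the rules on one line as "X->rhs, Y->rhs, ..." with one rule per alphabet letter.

A->B, B->C, C->BA

  step 2 ⇒ step 3: CCC ⇒ BA·BA·BA
    C ↦ BA
  step 0 ⇒ step 1: AAA ⇒ B·B·B
    A ↦ B
  step 1 ⇒ step 2: BBB ⇒ C·C·C
    B ↦ C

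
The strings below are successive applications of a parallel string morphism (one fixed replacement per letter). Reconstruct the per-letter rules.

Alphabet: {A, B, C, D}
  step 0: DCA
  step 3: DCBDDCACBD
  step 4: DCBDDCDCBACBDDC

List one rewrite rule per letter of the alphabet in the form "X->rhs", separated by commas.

A->AC, B->D, C->B, D->DC

  step 3 ⇒ step 4: DCBDDCACBD ⇒ DC·B·D·DC·DC·B·AC·B·D·DC
    A ↦ AC
    B ↦ D
    C ↦ B
    D ↦ DC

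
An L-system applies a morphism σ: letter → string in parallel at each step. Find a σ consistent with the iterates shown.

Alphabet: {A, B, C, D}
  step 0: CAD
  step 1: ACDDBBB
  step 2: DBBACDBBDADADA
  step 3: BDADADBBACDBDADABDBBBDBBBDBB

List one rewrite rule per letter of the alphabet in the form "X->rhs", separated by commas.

  step 2 ⇒ step 3: DBBACDBBDADADA ⇒ B·DA·DA·DBB·ACD·B·DA·DA·B·DBB·B·DBB·B·DBB
    A ↦ DBB
    B ↦ DA
    C ↦ ACD
    D ↦ B

A->DBB, B->DA, C->ACD, D->B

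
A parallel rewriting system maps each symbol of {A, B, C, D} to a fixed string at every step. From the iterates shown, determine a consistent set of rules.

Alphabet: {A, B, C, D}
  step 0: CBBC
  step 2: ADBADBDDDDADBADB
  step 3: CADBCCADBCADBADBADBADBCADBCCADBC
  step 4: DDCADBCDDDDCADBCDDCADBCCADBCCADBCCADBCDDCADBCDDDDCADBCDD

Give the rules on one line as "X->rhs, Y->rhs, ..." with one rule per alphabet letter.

A->C, B->C, C->DD, D->ADB

  step 3 ⇒ step 4: CADBCCADBCADBADBADBADBCADBCCADBC ⇒ DD·C·ADB·C·DD·DD·C·ADB·C·DD·C·ADB·C·C·ADB·C·C·ADB·C·C·ADB·C·DD·C·ADB·C·DD·DD·C·ADB·C·DD
    A ↦ C
    B ↦ C
    C ↦ DD
    D ↦ ADB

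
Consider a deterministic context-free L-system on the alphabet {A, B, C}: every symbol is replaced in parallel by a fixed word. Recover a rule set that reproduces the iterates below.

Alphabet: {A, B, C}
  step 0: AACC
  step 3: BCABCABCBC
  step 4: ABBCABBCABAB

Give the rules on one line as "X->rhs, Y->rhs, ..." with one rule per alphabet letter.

  step 3 ⇒ step 4: BCABCABCBC ⇒ A·B·BC·A·B·BC·A·B·A·B
    A ↦ BC
    B ↦ A
    C ↦ B

A->BC, B->A, C->B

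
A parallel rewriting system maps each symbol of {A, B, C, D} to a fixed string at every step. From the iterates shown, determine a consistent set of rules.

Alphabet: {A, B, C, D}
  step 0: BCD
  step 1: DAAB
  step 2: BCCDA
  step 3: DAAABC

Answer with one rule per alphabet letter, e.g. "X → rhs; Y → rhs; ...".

A->C, B->DA, C->A, D->B

  step 2 ⇒ step 3: BCCDA ⇒ DA·A·A·B·C
    A ↦ C
    B ↦ DA
    C ↦ A
    D ↦ B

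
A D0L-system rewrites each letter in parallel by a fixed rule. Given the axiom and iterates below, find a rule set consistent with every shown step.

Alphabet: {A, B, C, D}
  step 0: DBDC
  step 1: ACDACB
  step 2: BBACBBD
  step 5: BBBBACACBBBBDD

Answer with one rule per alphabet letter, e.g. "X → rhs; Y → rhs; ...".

A->B, B->D, C->B, D->AC

  step 1 ⇒ step 2: ACDACB ⇒ B·B·AC·B·B·D
    A ↦ B
    B ↦ D
    C ↦ B
    D ↦ AC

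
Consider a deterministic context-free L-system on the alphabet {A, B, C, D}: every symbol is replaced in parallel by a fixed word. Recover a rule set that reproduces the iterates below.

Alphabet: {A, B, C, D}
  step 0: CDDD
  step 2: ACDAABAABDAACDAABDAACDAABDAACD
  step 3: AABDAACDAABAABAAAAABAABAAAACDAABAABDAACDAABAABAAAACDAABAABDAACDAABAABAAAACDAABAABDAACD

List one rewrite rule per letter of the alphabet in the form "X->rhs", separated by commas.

A->AAB, B->AAA, C->DA, D->ACD

  step 2 ⇒ step 3: ACDAABAABDAACDAABDAACDAABDAACD ⇒ AAB·DA·ACD·AAB·AAB·AAA·AAB·AAB·AAA·ACD·AAB·AAB·DA·ACD·AAB·AAB·AAA·ACD·AAB·AAB·DA·ACD·AAB·AAB·AAA·ACD·AAB·AAB·DA·ACD
    A ↦ AAB
    B ↦ AAA
    C ↦ DA
    D ↦ ACD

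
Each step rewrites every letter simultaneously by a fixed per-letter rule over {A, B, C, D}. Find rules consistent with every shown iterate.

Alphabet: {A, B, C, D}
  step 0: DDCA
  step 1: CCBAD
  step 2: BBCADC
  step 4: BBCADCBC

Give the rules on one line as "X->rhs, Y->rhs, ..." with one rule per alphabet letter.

  step 1 ⇒ step 2: CCBAD ⇒ B·B·C·AD·C
    A ↦ AD
    B ↦ C
    C ↦ B
    D ↦ C

A->AD, B->C, C->B, D->C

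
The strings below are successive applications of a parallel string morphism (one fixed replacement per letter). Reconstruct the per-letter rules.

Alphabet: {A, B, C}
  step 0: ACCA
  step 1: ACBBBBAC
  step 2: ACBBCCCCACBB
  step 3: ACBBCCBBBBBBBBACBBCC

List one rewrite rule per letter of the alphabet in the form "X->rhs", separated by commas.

  step 2 ⇒ step 3: ACBBCCCCACBB ⇒ AC·BB·C·C·BB·BB·BB·BB·AC·BB·C·C
    A ↦ AC
    B ↦ C
    C ↦ BB

A->AC, B->C, C->BB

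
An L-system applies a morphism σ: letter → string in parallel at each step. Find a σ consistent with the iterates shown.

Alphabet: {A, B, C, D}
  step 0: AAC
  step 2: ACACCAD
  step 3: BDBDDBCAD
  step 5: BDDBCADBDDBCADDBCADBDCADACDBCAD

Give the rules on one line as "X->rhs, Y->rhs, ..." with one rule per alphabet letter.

A->B, B->AC, C->D, D->CAD

  step 2 ⇒ step 3: ACACCAD ⇒ B·D·B·D·D·B·CAD
    A ↦ B
    C ↦ D
    D ↦ CAD
    B ↦ AC  (constrained at step 3)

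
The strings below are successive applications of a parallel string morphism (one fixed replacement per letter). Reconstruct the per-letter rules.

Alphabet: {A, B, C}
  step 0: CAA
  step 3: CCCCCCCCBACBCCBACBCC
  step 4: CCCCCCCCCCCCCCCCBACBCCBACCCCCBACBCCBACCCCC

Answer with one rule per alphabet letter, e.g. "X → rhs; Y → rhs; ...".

  step 3 ⇒ step 4: CCCCCCCCBACBCCBACBCC ⇒ CC·CC·CC·CC·CC·CC·CC·CC·BAC·B·CC·BAC·CC·CC·BAC·B·CC·BAC·CC·CC
    A ↦ B
    B ↦ BAC
    C ↦ CC

A->B, B->BAC, C->CC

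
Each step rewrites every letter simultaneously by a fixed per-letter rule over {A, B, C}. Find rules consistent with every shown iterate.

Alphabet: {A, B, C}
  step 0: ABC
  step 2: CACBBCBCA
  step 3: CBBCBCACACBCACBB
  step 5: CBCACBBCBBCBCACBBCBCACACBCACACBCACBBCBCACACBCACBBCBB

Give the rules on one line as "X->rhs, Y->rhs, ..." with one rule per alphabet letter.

  step 2 ⇒ step 3: CACBBCBCA ⇒ CB·B·CB·CA·CA·CB·CA·CB·B
    A ↦ B
    B ↦ CA
    C ↦ CB

A->B, B->CA, C->CB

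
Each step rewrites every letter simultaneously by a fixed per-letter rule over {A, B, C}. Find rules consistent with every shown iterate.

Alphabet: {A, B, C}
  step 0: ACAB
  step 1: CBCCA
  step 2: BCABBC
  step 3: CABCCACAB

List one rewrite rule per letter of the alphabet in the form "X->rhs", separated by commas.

  step 2 ⇒ step 3: BCABBC ⇒ CA·B·C·CA·CA·B
    A ↦ C
    B ↦ CA
    C ↦ B

A->C, B->CA, C->B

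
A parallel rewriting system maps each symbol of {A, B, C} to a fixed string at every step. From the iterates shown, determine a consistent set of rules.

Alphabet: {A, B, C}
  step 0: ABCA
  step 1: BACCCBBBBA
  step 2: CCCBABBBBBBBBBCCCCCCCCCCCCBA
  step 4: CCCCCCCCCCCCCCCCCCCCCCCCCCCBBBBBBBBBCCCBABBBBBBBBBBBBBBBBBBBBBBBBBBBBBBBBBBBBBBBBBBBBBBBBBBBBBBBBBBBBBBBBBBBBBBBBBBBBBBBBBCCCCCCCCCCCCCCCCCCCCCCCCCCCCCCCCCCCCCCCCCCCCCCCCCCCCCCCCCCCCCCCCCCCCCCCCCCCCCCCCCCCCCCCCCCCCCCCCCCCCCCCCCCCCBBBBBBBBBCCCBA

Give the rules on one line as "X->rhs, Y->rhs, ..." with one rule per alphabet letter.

A->BA, B->CCC, C->BBB

  step 1 ⇒ step 2: BACCCBBBBA ⇒ CCC·BA·BBB·BBB·BBB·CCC·CCC·CCC·CCC·BA
    A ↦ BA
    B ↦ CCC
    C ↦ BBB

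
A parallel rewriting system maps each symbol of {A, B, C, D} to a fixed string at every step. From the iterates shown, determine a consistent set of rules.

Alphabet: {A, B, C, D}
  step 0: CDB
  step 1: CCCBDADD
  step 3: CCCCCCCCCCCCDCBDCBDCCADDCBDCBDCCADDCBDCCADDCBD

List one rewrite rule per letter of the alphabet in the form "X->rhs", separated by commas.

  step 0 ⇒ step 1: CDB ⇒ CC·CBD·ADD
    B ↦ ADD
    C ↦ CC
    D ↦ CBD
    A ↦ D  (constrained at step 1)

A->D, B->ADD, C->CC, D->CBD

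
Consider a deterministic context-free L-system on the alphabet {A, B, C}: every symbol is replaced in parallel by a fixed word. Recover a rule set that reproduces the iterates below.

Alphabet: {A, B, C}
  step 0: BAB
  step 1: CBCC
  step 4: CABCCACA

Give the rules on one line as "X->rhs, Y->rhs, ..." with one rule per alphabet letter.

  step 0 ⇒ step 1: BAB ⇒ C·BC·C
    A ↦ BC
    B ↦ C
    C ↦ A  (constrained at step 1)

A->BC, B->C, C->A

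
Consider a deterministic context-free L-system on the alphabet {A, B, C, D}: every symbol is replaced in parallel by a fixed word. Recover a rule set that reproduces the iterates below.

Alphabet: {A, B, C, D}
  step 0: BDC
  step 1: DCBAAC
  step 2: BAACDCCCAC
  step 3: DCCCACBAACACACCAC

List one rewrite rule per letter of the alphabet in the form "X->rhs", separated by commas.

A->C, B->DC, C->AC, D->BA

  step 2 ⇒ step 3: BAACDCCCAC ⇒ DC·C·C·AC·BA·AC·AC·AC·C·AC
    A ↦ C
    B ↦ DC
    C ↦ AC
    D ↦ BA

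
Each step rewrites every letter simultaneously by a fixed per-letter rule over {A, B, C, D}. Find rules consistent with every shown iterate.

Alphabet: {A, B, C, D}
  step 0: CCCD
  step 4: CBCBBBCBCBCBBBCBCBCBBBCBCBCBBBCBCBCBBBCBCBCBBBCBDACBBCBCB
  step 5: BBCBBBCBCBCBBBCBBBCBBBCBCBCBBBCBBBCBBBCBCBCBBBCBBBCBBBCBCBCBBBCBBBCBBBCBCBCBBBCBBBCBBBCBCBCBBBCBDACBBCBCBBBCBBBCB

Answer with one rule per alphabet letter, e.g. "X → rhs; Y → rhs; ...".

  step 4 ⇒ step 5: CBCBBBCBCBCBBBCBCBCBBBCBCBCBBBCBCBCBBBCBCBCBBBCBDACBBCBCB ⇒ BB·CB·BB·CB·CB·CB·BB·CB·BB·CB·BB·CB·CB·CB·BB·CB·BB·CB·BB·CB·CB·CB·BB·CB·BB·CB·BB·CB·CB·CB·BB·CB·BB·CB·BB·CB·CB·CB·BB·CB·BB·CB·BB·CB·CB·CB·BB·CB·DA·C·BB·CB·CB·BB·CB·BB·CB
    A ↦ C
    B ↦ CB
    C ↦ BB
    D ↦ DA

A->C, B->CB, C->BB, D->DA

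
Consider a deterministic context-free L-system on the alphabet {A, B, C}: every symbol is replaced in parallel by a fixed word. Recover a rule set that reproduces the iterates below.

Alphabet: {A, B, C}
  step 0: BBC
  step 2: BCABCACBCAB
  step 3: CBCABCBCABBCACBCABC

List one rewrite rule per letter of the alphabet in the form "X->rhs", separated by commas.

A->B, B->C, C->BCA

  step 2 ⇒ step 3: BCABCACBCAB ⇒ C·BCA·B·C·BCA·B·BCA·C·BCA·B·C
    A ↦ B
    B ↦ C
    C ↦ BCA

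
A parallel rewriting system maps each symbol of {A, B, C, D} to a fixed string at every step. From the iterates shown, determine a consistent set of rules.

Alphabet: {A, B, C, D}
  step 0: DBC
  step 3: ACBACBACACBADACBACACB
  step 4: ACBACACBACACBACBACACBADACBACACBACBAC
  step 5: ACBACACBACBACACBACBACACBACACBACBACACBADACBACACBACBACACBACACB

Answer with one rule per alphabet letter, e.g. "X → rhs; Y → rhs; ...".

A->AC, B->AC, C->B, D->BAD

  step 4 ⇒ step 5: ACBACACBACACBACBACACBADACBACACBACBAC ⇒ AC·B·AC·AC·B·AC·B·AC·AC·B·AC·B·AC·AC·B·AC·AC·B·AC·B·AC·AC·BAD·AC·B·AC·AC·B·AC·B·AC·AC·B·AC·AC·B
    A ↦ AC
    B ↦ AC
    C ↦ B
    D ↦ BAD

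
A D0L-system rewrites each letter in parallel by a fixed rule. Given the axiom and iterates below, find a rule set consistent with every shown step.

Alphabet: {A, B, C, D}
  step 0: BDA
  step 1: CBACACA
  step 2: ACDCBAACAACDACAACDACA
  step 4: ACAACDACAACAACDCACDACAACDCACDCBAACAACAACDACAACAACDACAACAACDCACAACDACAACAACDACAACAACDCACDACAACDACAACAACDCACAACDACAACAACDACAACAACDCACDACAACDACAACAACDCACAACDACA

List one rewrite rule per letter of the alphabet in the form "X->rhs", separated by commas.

  step 1 ⇒ step 2: CBACACA ⇒ ACD·CBA·ACA·ACD·ACA·ACD·ACA
    A ↦ ACA
    B ↦ CBA
    C ↦ ACD
  step 0 ⇒ step 1: BDA ⇒ CBA·C·ACA
    D ↦ C

A->ACA, B->CBA, C->ACD, D->C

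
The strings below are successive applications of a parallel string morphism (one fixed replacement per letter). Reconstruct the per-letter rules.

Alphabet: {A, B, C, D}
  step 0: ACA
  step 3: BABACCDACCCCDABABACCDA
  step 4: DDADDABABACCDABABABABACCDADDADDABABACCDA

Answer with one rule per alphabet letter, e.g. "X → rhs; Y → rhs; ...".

  step 3 ⇒ step 4: BABACCDACCCCDABABACCDA ⇒ D·DA·D·DA·BA·BA·CC·DA·BA·BA·BA·BA·CC·DA·D·DA·D·DA·BA·BA·CC·DA
    A ↦ DA
    B ↦ D
    C ↦ BA
    D ↦ CC

A->DA, B->D, C->BA, D->CC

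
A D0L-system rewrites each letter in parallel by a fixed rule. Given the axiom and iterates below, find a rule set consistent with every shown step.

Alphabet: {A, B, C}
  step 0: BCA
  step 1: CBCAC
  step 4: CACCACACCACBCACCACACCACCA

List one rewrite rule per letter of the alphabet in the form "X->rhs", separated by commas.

  step 0 ⇒ step 1: BCA ⇒ CB·CA·C
    A ↦ C
    B ↦ CB
    C ↦ CA

A->C, B->CB, C->CA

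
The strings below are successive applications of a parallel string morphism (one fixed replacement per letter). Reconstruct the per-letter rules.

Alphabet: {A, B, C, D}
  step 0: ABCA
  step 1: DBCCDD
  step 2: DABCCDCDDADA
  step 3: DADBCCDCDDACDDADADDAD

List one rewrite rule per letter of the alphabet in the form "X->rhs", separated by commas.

A->D, B->BC, C->CD, D->DA

  step 2 ⇒ step 3: DABCCDCDDADA ⇒ DA·D·BC·CD·CD·DA·CD·DA·DA·D·DA·D
    A ↦ D
    B ↦ BC
    C ↦ CD
    D ↦ DA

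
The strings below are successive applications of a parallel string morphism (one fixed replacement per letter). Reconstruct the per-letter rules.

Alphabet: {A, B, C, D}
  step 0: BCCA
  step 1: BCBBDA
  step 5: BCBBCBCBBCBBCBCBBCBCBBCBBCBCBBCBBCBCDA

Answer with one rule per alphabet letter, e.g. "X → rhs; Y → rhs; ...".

  step 0 ⇒ step 1: BCCA ⇒ BC·B·B·DA
    A ↦ DA
    B ↦ BC
    C ↦ B
    D ↦ C  (constrained at step 1)

A->DA, B->BC, C->B, D->C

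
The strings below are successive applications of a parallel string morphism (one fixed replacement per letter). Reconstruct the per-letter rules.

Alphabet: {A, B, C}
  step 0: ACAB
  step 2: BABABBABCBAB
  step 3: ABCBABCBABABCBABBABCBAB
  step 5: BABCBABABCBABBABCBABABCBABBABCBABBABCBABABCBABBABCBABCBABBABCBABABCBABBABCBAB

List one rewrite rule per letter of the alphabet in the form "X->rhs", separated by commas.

  step 2 ⇒ step 3: BABABBABCBAB ⇒ AB·CB·AB·CB·AB·AB·CB·AB·B·AB·CB·AB
    A ↦ CB
    B ↦ AB
    C ↦ B

A->CB, B->AB, C->B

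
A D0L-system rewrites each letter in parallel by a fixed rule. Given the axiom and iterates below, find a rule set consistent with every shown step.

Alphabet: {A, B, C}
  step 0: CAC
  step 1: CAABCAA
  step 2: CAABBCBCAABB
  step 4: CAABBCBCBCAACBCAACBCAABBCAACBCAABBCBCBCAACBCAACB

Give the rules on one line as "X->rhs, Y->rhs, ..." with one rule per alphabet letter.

  step 1 ⇒ step 2: CAABCAA ⇒ CAA·B·B·CB·CAA·B·B
    A ↦ B
    B ↦ CB
    C ↦ CAA

A->B, B->CB, C->CAA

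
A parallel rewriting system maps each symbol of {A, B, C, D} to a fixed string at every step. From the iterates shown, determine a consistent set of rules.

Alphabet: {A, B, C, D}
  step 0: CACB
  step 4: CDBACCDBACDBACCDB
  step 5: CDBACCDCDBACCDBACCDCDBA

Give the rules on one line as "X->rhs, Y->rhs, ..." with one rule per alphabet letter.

A->C, B->A, C->CD, D->B

  step 4 ⇒ step 5: CDBACCDBACDBACCDB ⇒ CD·B·A·C·CD·CD·B·A·C·CD·B·A·C·CD·CD·B·A
    A ↦ C
    B ↦ A
    C ↦ CD
    D ↦ B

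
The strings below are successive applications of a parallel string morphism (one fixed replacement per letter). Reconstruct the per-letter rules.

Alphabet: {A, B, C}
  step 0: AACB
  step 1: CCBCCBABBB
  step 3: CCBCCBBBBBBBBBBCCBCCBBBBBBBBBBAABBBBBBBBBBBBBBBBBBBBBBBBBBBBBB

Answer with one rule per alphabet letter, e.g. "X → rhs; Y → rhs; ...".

  step 0 ⇒ step 1: AACB ⇒ CCB·CCB·A·BBB
    A ↦ CCB
    B ↦ BBB
    C ↦ A

A->CCB, B->BBB, C->A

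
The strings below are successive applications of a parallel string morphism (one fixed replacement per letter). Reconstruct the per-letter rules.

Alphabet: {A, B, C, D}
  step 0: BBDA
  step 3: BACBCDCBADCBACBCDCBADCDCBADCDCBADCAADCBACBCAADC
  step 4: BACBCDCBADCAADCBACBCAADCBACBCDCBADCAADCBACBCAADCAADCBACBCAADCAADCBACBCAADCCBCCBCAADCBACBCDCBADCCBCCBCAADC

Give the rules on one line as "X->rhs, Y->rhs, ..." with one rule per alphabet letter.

  step 3 ⇒ step 4: BACBCDCBADCBACBCDCBADCDCBADCDCBADCAADCBACBCAADC ⇒ BA·CBC·DC·BA·DC·AA·DC·BA·CBC·AA·DC·BA·CBC·DC·BA·DC·AA·DC·BA·CBC·AA·DC·AA·DC·BA·CBC·AA·DC·AA·DC·BA·CBC·AA·DC·CBC·CBC·AA·DC·BA·CBC·DC·BA·DC·CBC·CBC·AA·DC
    A ↦ CBC
    B ↦ BA
    C ↦ DC
    D ↦ AA

A->CBC, B->BA, C->DC, D->AA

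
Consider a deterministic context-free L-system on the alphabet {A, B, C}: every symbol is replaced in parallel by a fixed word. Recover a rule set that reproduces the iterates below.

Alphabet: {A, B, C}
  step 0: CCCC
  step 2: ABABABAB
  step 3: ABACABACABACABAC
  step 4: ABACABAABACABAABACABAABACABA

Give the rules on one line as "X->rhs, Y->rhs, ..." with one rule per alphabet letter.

  step 3 ⇒ step 4: ABACABACABACABAC ⇒ AB·AC·AB·A·AB·AC·AB·A·AB·AC·AB·A·AB·AC·AB·A
    A ↦ AB
    B ↦ AC
    C ↦ A

A->AB, B->AC, C->A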